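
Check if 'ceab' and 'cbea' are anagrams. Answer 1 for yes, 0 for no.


Sort characters of 'ceab': 'abce'
Sort characters of 'cbea': 'abce'
Sorted forms match -> they ARE anagrams
Result: 1

1


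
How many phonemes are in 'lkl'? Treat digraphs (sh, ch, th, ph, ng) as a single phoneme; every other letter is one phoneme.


Parsing 'lkl' greedily, digraphs first:
  'l' -> consonant phoneme (phonemes so far: 1)
  'k' -> consonant phoneme (phonemes so far: 2)
  'l' -> consonant phoneme (phonemes so far: 3)
Total phonemes: 3

3


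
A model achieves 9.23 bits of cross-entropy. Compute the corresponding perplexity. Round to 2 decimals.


Perplexity formula: PP = 2^H
H = 9.23
PP = 2^9.23
Decompose: 2^9.23 = 2^9 * 2^0.23
2^9 = 512, 2^0.23 ~ 1.1728349
PP ~ 512 * 1.1728349 = 600.4914688
Rounded to 2 decimals: 600.49

600.49


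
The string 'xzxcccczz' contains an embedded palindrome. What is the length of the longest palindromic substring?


Scanning 'xzxcccczz' for palindromic substrings.
Substring at positions 3-6: 'cccc'.
Check: reverse('cccc') = 'cccc' -> palindrome confirmed.
Neighbouring characters ('x' / 'z') break symmetry, so it cannot extend further.
No longer palindromic substring exists; longest length = 4

4


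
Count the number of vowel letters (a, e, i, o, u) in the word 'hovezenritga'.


Scanning each character of 'hovezenritga':
  Position 1: 'h' -> consonant (running count: 0)
  Position 2: 'o' -> vowel (running count: 1)
  Position 3: 'v' -> consonant (running count: 1)
  Position 4: 'e' -> vowel (running count: 2)
  Position 5: 'z' -> consonant (running count: 2)
  Position 6: 'e' -> vowel (running count: 3)
  Position 7: 'n' -> consonant (running count: 3)
  Position 8: 'r' -> consonant (running count: 3)
  Position 9: 'i' -> vowel (running count: 4)
  Position 10: 't' -> consonant (running count: 4)
  Position 11: 'g' -> consonant (running count: 4)
  Position 12: 'a' -> vowel (running count: 5)
Total vowels: 5

5


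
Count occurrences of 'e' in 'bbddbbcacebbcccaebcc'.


Scanning 'bbddbbcacebbcccaebcc' for 'e':
  Position 9: 'e' -> MATCH (count: 1)
  Position 16: 'e' -> MATCH (count: 2)
Total occurrences of 'e': 2

2


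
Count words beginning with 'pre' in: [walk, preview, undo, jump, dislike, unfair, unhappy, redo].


Checking each word for prefix 'pre':
  'walk' -> no (count: 0)
  'preview' -> YES, starts with 'pre' (count: 1)
  'undo' -> no (count: 1)
  'jump' -> no (count: 1)
  'dislike' -> no (count: 1)
  'unfair' -> no (count: 1)
  'unhappy' -> no (count: 1)
  'redo' -> no (count: 1)
Total with prefix 'pre': 1

1


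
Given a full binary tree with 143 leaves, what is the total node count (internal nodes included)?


Leaf nodes (terminals): 143
Internal nodes = n - 1 = 143 - 1 = 142
Total = leaves + internal = 143 + 142 = 285

285


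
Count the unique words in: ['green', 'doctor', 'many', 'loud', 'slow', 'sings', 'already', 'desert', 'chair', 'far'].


Listing all tokens and tracking unique types:
  Token 1: 'green' -> NEW (unique so far: 1)
  Token 2: 'doctor' -> NEW (unique so far: 2)
  Token 3: 'many' -> NEW (unique so far: 3)
  Token 4: 'loud' -> NEW (unique so far: 4)
  Token 5: 'slow' -> NEW (unique so far: 5)
  Token 6: 'sings' -> NEW (unique so far: 6)
  Token 7: 'already' -> NEW (unique so far: 7)
  Token 8: 'desert' -> NEW (unique so far: 8)
  Token 9: 'chair' -> NEW (unique so far: 9)
  Token 10: 'far' -> NEW (unique so far: 10)
Unique types: ('already', 'chair', 'desert', 'doctor', 'far', 'green', 'loud', 'many', 'sings', 'slow')
Vocabulary size: 10

10


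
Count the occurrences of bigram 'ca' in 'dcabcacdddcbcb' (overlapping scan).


Scanning 'dcabcacdddcbcb' for bigram 'ca':
  Position 0: 'dc' -> no
  Position 1: 'ca' -> MATCH
  Position 2: 'ab' -> no
  Position 3: 'bc' -> no
  Position 4: 'ca' -> MATCH
  Position 5: 'ac' -> no
  Position 6: 'cd' -> no
  Position 7: 'dd' -> no
  Position 8: 'dd' -> no
  Position 9: 'dc' -> no
  Position 10: 'cb' -> no
  Position 11: 'bc' -> no
  Position 12: 'cb' -> no
Total matches: 2

2


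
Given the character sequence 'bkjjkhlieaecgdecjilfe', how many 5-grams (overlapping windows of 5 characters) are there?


String 'bkjjkhlieaecgdecjilfe' has length L = 21.
Number of overlapping n-grams = L - n + 1
Substituting: 21 - 5 + 1 = 17

17


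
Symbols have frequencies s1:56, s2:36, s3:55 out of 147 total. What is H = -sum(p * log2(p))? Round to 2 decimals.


Computing entropy H = -sum(p_i * log2(p_i)):
  s1: p = 56/147 = 0.3810, -p*log2(p) = 0.5304
  s2: p = 36/147 = 0.2449, -p*log2(p) = 0.4971
  s3: p = 55/147 = 0.3741, -p*log2(p) = 0.5307
H = sum of terms = 1.5582
Rounded to 2 decimals: 1.56

1.56


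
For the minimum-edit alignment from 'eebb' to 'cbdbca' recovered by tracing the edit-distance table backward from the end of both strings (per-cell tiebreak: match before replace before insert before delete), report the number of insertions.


Edit distance = 5. Backtracking from cell (4, 6) with preference match > replace > insert > delete,
then listing the resulting alignment 'eebb' -> 'cbdbca' left to right:
  Step 1: insert 'c' [insertion #1]
  Step 2: replace e->b
  Step 3: replace e->d
  Step 4: keep 'b'
  Step 5: insert 'c' [insertion #2]
  Step 6: replace b->a
Total insertions: 2

2


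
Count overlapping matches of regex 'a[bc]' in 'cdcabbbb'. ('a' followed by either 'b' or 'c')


Pattern: a[bc] means 'a' followed by either 'b' or 'c'.
Scanning 'cdcabbbb' position-by-position:
  Pos 0: window 'cd' -> no
  Pos 1: window 'dc' -> no
  Pos 2: window 'ca' -> no
  Pos 3: window 'ab' -> MATCH
  Pos 4: window 'bb' -> no
  Pos 5: window 'bb' -> no
  Pos 6: window 'bb' -> no
  Pos 7: window 'b' -> no
Total matches: 1

1


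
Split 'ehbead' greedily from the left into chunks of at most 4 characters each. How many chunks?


'ehbead' has 6 characters.
Chunking with max size 4:
  Chunk 1: 'ehbe' (positions 0-3)
  Chunk 2: 'ad' (positions 4-5)
Total chunks: ceil(6 / 4) = 2

2


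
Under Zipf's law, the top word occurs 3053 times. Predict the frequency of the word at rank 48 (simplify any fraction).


Zipf's law: freq(rank) = f1 / rank
f1 = 3053, rank = 48
freq = 3053 / 48
GCD(3053, 48) = 1
Simplified: 3053/48

3053/48


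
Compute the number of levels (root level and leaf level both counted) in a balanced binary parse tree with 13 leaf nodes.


In a balanced binary tree with n leaves the deepest leaf is ceil(log2(n)) edges below the root,
so counting node levels inclusive of root and leaves gives ceil(log2(n)) + 1 levels.
log2(13) = 3.7004
ceil(3.7004) = 4
levels = 4 + 1 = 5

5


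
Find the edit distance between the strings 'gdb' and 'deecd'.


Building DP table for s1='gdb' (len 3) and s2='deecd' (len 5):
       d  e  e  c  d
    0  1  2  3  4  5
  g 1  1  2  3  4  5
  d 2  1  2  3  4  4
  b 3  2  2  3  4  5
Edit distance = dp[3][5] = 5

5


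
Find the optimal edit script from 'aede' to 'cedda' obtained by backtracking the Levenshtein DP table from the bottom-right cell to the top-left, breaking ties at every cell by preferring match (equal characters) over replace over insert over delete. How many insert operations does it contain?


Edit distance = 3. Backtracking from cell (4, 5) with preference match > replace > insert > delete,
then listing the resulting alignment 'aede' -> 'cedda' left to right:
  Step 1: replace a->c
  Step 2: keep 'e'
  Step 3: insert 'd' [insertion #1]
  Step 4: keep 'd'
  Step 5: replace e->a
Total insertions: 1

1


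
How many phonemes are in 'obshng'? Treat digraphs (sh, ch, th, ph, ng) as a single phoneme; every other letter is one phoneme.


Parsing 'obshng' greedily, digraphs first:
  'o' -> vowel phoneme (phonemes so far: 1)
  'b' -> consonant phoneme (phonemes so far: 2)
  'sh' -> digraph (1 consonant phoneme) (phonemes so far: 3)
  'ng' -> digraph (1 consonant phoneme) (phonemes so far: 4)
Total phonemes: 4

4


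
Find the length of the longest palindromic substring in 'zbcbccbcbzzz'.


Scanning 'zbcbccbcbzzz' for palindromic substrings.
Substring at positions 0-9: 'zbcbccbcbz'.
Check: reverse('zbcbccbcbz') = 'zbcbccbcbz' -> palindrome confirmed.
Neighbouring characters ('-' / 'z') break symmetry, so it cannot extend further.
No longer palindromic substring exists; longest length = 10

10


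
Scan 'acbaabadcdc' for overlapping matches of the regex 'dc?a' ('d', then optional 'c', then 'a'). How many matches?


Pattern: dc?a means 'd', then optional 'c', then 'a'.
Scanning 'acbaabadcdc' position-by-position:
  Pos 0: window 'acb' -> no
  Pos 1: window 'cba' -> no
  Pos 2: window 'baa' -> no
  Pos 3: window 'aab' -> no
  Pos 4: window 'aba' -> no
  Pos 5: window 'bad' -> no
  Pos 6: window 'adc' -> no
  Pos 7: window 'dcd' -> no
  Pos 8: window 'cdc' -> no
  Pos 9: window 'dc' -> no
  Pos 10: window 'c' -> no
Total matches: 0

0


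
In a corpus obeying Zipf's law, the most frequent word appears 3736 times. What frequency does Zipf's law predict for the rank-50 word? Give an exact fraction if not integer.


Zipf's law: freq(rank) = f1 / rank
f1 = 3736, rank = 50
freq = 3736 / 50
GCD(3736, 50) = 2
Simplified: 1868/25

1868/25


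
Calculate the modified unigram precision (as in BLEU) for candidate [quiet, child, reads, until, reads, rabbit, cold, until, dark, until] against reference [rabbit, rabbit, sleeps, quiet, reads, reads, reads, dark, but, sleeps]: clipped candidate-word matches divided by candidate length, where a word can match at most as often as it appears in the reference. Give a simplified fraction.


Reference word counts: {'but': 1, 'dark': 1, 'quiet': 1, 'rabbit': 2, 'reads': 3, 'sleeps': 2}
Checking each candidate word (with clipping):
  'quiet' -> in reference (ref count 1, used 1/1) -> match (matches: 1)
  'child' -> not in reference -> no match (matches: 1)
  'reads' -> in reference (ref count 3, used 1/3) -> match (matches: 2)
  'until' -> not in reference -> no match (matches: 2)
  'reads' -> in reference (ref count 3, used 2/3) -> match (matches: 3)
  'rabbit' -> in reference (ref count 2, used 1/2) -> match (matches: 4)
  'cold' -> not in reference -> no match (matches: 4)
  'until' -> not in reference -> no match (matches: 4)
  'dark' -> in reference (ref count 1, used 1/1) -> match (matches: 5)
  'until' -> not in reference -> no match (matches: 5)
Clipped matches: 5, Candidate length: 10
Precision = 5/10 = 1/2

1/2


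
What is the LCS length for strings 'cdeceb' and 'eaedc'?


DP table for LCS of 'cdeceb' and 'eaedc':
       e  a  e  d  c
    0  0  0  0  0  0
  c 0  0  0  0  0  1
  d 0  0  0  0  1  1
  e 0  1  1  1  1  1
  c 0  1  1  1  1  2
  e 0  1  1  2  2  2
  b 0  1  1  2  2  2
LCS: 'dc'
LCS length = 2

2


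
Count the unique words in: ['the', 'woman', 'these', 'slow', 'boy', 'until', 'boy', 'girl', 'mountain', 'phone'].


Listing all tokens and tracking unique types:
  Token 1: 'the' -> NEW (unique so far: 1)
  Token 2: 'woman' -> NEW (unique so far: 2)
  Token 3: 'these' -> NEW (unique so far: 3)
  Token 4: 'slow' -> NEW (unique so far: 4)
  Token 5: 'boy' -> NEW (unique so far: 5)
  Token 6: 'until' -> NEW (unique so far: 6)
  Token 7: 'boy' -> duplicate (unique so far: 6)
  Token 8: 'girl' -> NEW (unique so far: 7)
  Token 9: 'mountain' -> NEW (unique so far: 8)
  Token 10: 'phone' -> NEW (unique so far: 9)
Unique types: ('boy', 'girl', 'mountain', 'phone', 'slow', 'the', 'these', 'until', 'woman')
Vocabulary size: 9

9


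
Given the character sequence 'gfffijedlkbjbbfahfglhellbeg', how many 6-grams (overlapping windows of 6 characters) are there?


String 'gfffijedlkbjbbfahfglhellbeg' has length L = 27.
Number of overlapping n-grams = L - n + 1
Substituting: 27 - 6 + 1 = 22

22


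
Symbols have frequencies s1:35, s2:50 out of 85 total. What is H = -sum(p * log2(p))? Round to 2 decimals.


Computing entropy H = -sum(p_i * log2(p_i)):
  s1: p = 35/85 = 0.4118, -p*log2(p) = 0.5271
  s2: p = 50/85 = 0.5882, -p*log2(p) = 0.4503
H = sum of terms = 0.9774
Rounded to 2 decimals: 0.98

0.98


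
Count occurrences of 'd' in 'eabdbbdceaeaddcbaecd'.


Scanning 'eabdbbdceaeaddcbaecd' for 'd':
  Position 3: 'd' -> MATCH (count: 1)
  Position 6: 'd' -> MATCH (count: 2)
  Position 12: 'd' -> MATCH (count: 3)
  Position 13: 'd' -> MATCH (count: 4)
  Position 19: 'd' -> MATCH (count: 5)
Total occurrences of 'd': 5

5


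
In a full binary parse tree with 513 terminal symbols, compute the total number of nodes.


Leaf nodes (terminals): 513
Internal nodes = n - 1 = 513 - 1 = 512
Total = leaves + internal = 513 + 512 = 1025

1025


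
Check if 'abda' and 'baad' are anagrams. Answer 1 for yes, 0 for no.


Sort characters of 'abda': 'aabd'
Sort characters of 'baad': 'aabd'
Sorted forms match -> they ARE anagrams
Result: 1

1


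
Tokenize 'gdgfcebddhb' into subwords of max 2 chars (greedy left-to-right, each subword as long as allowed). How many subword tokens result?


'gdgfcebddhb' has 11 characters.
Chunking with max size 2:
  Chunk 1: 'gd' (positions 0-1)
  Chunk 2: 'gf' (positions 2-3)
  Chunk 3: 'ce' (positions 4-5)
  Chunk 4: 'bd' (positions 6-7)
  Chunk 5: 'dh' (positions 8-9)
  Chunk 6: 'b' (positions 10-10)
Total chunks: ceil(11 / 2) = 6

6


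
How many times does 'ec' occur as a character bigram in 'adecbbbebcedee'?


Scanning 'adecbbbebcedee' for bigram 'ec':
  Position 0: 'ad' -> no
  Position 1: 'de' -> no
  Position 2: 'ec' -> MATCH
  Position 3: 'cb' -> no
  Position 4: 'bb' -> no
  Position 5: 'bb' -> no
  Position 6: 'be' -> no
  Position 7: 'eb' -> no
  Position 8: 'bc' -> no
  Position 9: 'ce' -> no
  Position 10: 'ed' -> no
  Position 11: 'de' -> no
  Position 12: 'ee' -> no
Total matches: 1

1


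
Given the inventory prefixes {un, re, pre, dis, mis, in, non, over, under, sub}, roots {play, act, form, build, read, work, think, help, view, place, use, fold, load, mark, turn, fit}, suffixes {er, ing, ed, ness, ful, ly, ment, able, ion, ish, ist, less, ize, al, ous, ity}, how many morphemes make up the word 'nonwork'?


Segmenting 'nonwork' against the inventory:
  'non' -> prefix (morpheme 1)
  'work' -> root (morpheme 2)
Total morphemes: 2

2


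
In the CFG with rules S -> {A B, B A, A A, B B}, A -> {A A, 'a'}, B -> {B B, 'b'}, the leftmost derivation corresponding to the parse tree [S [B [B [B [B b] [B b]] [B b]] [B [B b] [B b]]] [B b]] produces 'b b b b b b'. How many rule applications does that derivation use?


Every bracketed nonterminal node [X ...] in the tree is produced by exactly one rule application.
Reading the tree off as a leftmost derivation:
  Step 1: S  =>  B B   (applied S -> B B)
  Step 2: B B  =>  B B B   (applied B -> B B)
  Step 3: B B B  =>  B B B B   (applied B -> B B)
  Step 4: B B B B  =>  B B B B B   (applied B -> B B)
  Step 5: B B B B B  =>  b B B B B   (applied B -> b)
  Step 6: b B B B B  =>  b b B B B   (applied B -> b)
  Step 7: b b B B B  =>  b b b B B   (applied B -> b)
  Step 8: b b b B B  =>  b b b B B B   (applied B -> B B)
  Step 9: b b b B B B  =>  b b b b B B   (applied B -> b)
  Step 10: b b b b B B  =>  b b b b b B   (applied B -> b)
  Step 11: b b b b b B  =>  b b b b b b   (applied B -> b)
Final yield: b b b b b b
Total rewrite steps: 11

11


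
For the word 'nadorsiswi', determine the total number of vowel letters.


Scanning each character of 'nadorsiswi':
  Position 1: 'n' -> consonant (running count: 0)
  Position 2: 'a' -> vowel (running count: 1)
  Position 3: 'd' -> consonant (running count: 1)
  Position 4: 'o' -> vowel (running count: 2)
  Position 5: 'r' -> consonant (running count: 2)
  Position 6: 's' -> consonant (running count: 2)
  Position 7: 'i' -> vowel (running count: 3)
  Position 8: 's' -> consonant (running count: 3)
  Position 9: 'w' -> consonant (running count: 3)
  Position 10: 'i' -> vowel (running count: 4)
Total vowels: 4

4


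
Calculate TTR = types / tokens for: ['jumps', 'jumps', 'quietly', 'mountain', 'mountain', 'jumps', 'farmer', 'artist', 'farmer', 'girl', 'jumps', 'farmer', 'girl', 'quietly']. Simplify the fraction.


Tokens: 14
Unique types: ('artist', 'farmer', 'girl', 'jumps', 'mountain', 'quietly') = 6
TTR = 6/14
Simplify: divide both by 2 -> 3/7
TTR = 3/7

3/7


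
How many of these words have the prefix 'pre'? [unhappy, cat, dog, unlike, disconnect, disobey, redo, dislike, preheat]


Checking each word for prefix 'pre':
  'unhappy' -> no (count: 0)
  'cat' -> no (count: 0)
  'dog' -> no (count: 0)
  'unlike' -> no (count: 0)
  'disconnect' -> no (count: 0)
  'disobey' -> no (count: 0)
  'redo' -> no (count: 0)
  'dislike' -> no (count: 0)
  'preheat' -> YES, starts with 'pre' (count: 1)
Total with prefix 'pre': 1

1


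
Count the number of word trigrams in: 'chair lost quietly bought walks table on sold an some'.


Word trigrams from [10] words:
  Trigram 1: (chair lost quietly)
  Trigram 2: (lost quietly bought)
  Trigram 3: (quietly bought walks)
  Trigram 4: (bought walks table)
  Trigram 5: (walks table on)
  Trigram 6: (table on sold)
  Trigram 7: (on sold an)
  Trigram 8: (sold an some)
Total word trigrams: 10 - 2 = 8

8


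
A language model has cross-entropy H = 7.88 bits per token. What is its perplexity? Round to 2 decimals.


Perplexity formula: PP = 2^H
H = 7.88
PP = 2^7.88
Decompose: 2^7.88 = 2^7 * 2^0.88
2^7 = 128, 2^0.88 ~ 1.8403753
PP ~ 128 * 1.8403753 = 235.5680384
Rounded to 2 decimals: 235.57

235.57


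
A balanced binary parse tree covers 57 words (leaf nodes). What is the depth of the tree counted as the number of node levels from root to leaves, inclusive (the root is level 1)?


In a balanced binary tree with n leaves the deepest leaf is ceil(log2(n)) edges below the root,
so counting node levels inclusive of root and leaves gives ceil(log2(n)) + 1 levels.
log2(57) = 5.8329
ceil(5.8329) = 6
levels = 6 + 1 = 7

7


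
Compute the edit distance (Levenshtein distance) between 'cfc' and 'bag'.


Building DP table for s1='cfc' (len 3) and s2='bag' (len 3):
       b  a  g
    0  1  2  3
  c 1  1  2  3
  f 2  2  2  3
  c 3  3  3  3
Edit distance = dp[3][3] = 3

3


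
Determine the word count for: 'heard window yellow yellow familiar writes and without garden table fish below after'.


Counting words by splitting on spaces:
  Word 1: 'heard'
  Word 2: 'window'
  Word 3: 'yellow'
  Word 4: 'yellow'
  Word 5: 'familiar'
  Word 6: 'writes'
  Word 7: 'and'
  Word 8: 'without'
  Word 9: 'garden'
  Word 10: 'table'
  Word 11: 'fish'
  Word 12: 'below'
  Word 13: 'after'
Total words: 13

13


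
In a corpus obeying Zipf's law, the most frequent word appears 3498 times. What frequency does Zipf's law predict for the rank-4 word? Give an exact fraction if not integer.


Zipf's law: freq(rank) = f1 / rank
f1 = 3498, rank = 4
freq = 3498 / 4
GCD(3498, 4) = 2
Simplified: 1749/2

1749/2


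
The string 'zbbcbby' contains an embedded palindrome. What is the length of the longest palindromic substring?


Scanning 'zbbcbby' for palindromic substrings.
Substring at positions 1-5: 'bbcbb'.
Check: reverse('bbcbb') = 'bbcbb' -> palindrome confirmed.
Neighbouring characters ('z' / 'y') break symmetry, so it cannot extend further.
No longer palindromic substring exists; longest length = 5

5


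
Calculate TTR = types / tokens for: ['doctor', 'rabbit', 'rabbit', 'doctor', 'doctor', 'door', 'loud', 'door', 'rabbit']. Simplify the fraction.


Tokens: 9
Unique types: ('doctor', 'door', 'loud', 'rabbit') = 4
TTR = 4/9
Already in lowest terms.

4/9


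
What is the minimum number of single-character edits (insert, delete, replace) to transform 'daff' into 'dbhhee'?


Building DP table for s1='daff' (len 4) and s2='dbhhee' (len 6):
       d  b  h  h  e  e
    0  1  2  3  4  5  6
  d 1  0  1  2  3  4  5
  a 2  1  1  2  3  4  5
  f 3  2  2  2  3  4  5
  f 4  3  3  3  3  4  5
Edit distance = dp[4][6] = 5

5


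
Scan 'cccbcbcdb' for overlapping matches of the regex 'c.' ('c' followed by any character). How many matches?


Pattern: c. means 'c' followed by any character.
Scanning 'cccbcbcdb' position-by-position:
  Pos 0: window 'cc' -> MATCH
  Pos 1: window 'cc' -> MATCH
  Pos 2: window 'cb' -> MATCH
  Pos 3: window 'bc' -> no
  Pos 4: window 'cb' -> MATCH
  Pos 5: window 'bc' -> no
  Pos 6: window 'cd' -> MATCH
  Pos 7: window 'db' -> no
  Pos 8: window 'b' -> no
Total matches: 5

5


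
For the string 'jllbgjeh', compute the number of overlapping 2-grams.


String 'jllbgjeh' has length L = 8.
Number of overlapping n-grams = L - n + 1
Substituting: 8 - 2 + 1 = 7

7


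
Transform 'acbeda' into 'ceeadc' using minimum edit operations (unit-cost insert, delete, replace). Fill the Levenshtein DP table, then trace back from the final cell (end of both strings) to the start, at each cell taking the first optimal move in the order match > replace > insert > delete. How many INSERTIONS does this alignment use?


Edit distance = 4. Backtracking from cell (6, 6) with preference match > replace > insert > delete,
then listing the resulting alignment 'acbeda' -> 'ceeadc' left to right:
  Step 1: delete 'a'
  Step 2: keep 'c'
  Step 3: replace b->e
  Step 4: keep 'e'
  Step 5: insert 'a' [insertion #1]
  Step 6: keep 'd'
  Step 7: replace a->c
Total insertions: 1

1


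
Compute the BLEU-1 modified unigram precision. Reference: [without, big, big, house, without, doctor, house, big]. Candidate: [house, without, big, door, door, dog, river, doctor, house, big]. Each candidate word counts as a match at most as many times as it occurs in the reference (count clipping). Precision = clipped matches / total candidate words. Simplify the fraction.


Reference word counts: {'big': 3, 'doctor': 1, 'house': 2, 'without': 2}
Checking each candidate word (with clipping):
  'house' -> in reference (ref count 2, used 1/2) -> match (matches: 1)
  'without' -> in reference (ref count 2, used 1/2) -> match (matches: 2)
  'big' -> in reference (ref count 3, used 1/3) -> match (matches: 3)
  'door' -> not in reference -> no match (matches: 3)
  'door' -> not in reference -> no match (matches: 3)
  'dog' -> not in reference -> no match (matches: 3)
  'river' -> not in reference -> no match (matches: 3)
  'doctor' -> in reference (ref count 1, used 1/1) -> match (matches: 4)
  'house' -> in reference (ref count 2, used 2/2) -> match (matches: 5)
  'big' -> in reference (ref count 3, used 2/3) -> match (matches: 6)
Clipped matches: 6, Candidate length: 10
Precision = 6/10 = 3/5

3/5


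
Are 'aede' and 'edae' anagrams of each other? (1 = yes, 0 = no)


Sort characters of 'aede': 'adee'
Sort characters of 'edae': 'adee'
Sorted forms match -> they ARE anagrams
Result: 1

1


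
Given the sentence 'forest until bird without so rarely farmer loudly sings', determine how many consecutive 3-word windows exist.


Word trigrams from [9] words:
  Trigram 1: (forest until bird)
  Trigram 2: (until bird without)
  Trigram 3: (bird without so)
  Trigram 4: (without so rarely)
  Trigram 5: (so rarely farmer)
  Trigram 6: (rarely farmer loudly)
  Trigram 7: (farmer loudly sings)
Total word trigrams: 9 - 2 = 7

7


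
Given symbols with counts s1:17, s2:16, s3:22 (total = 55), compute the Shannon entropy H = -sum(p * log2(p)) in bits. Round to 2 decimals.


Computing entropy H = -sum(p_i * log2(p_i)):
  s1: p = 17/55 = 0.3091, -p*log2(p) = 0.5236
  s2: p = 16/55 = 0.2909, -p*log2(p) = 0.5182
  s3: p = 22/55 = 0.4000, -p*log2(p) = 0.5288
H = sum of terms = 1.5706
Rounded to 2 decimals: 1.57

1.57


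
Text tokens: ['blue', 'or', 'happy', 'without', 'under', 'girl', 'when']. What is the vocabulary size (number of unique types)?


Listing all tokens and tracking unique types:
  Token 1: 'blue' -> NEW (unique so far: 1)
  Token 2: 'or' -> NEW (unique so far: 2)
  Token 3: 'happy' -> NEW (unique so far: 3)
  Token 4: 'without' -> NEW (unique so far: 4)
  Token 5: 'under' -> NEW (unique so far: 5)
  Token 6: 'girl' -> NEW (unique so far: 6)
  Token 7: 'when' -> NEW (unique so far: 7)
Unique types: ('blue', 'girl', 'happy', 'or', 'under', 'when', 'without')
Vocabulary size: 7

7


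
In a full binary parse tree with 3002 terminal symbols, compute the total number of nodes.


Leaf nodes (terminals): 3002
Internal nodes = n - 1 = 3002 - 1 = 3001
Total = leaves + internal = 3002 + 3001 = 6003

6003


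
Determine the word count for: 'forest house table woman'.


Counting words by splitting on spaces:
  Word 1: 'forest'
  Word 2: 'house'
  Word 3: 'table'
  Word 4: 'woman'
Total words: 4

4


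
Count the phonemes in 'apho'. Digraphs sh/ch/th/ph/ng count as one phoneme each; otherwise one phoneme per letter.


Parsing 'apho' greedily, digraphs first:
  'a' -> vowel phoneme (phonemes so far: 1)
  'ph' -> digraph (1 consonant phoneme) (phonemes so far: 2)
  'o' -> vowel phoneme (phonemes so far: 3)
Total phonemes: 3

3


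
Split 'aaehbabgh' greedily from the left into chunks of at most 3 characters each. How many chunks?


'aaehbabgh' has 9 characters.
Chunking with max size 3:
  Chunk 1: 'aae' (positions 0-2)
  Chunk 2: 'hba' (positions 3-5)
  Chunk 3: 'bgh' (positions 6-8)
Total chunks: ceil(9 / 3) = 3

3


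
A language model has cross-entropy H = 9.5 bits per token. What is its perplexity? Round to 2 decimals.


Perplexity formula: PP = 2^H
H = 9.5
PP = 2^9.5
Decompose: 2^9.5 = 2^9 * 2^0.5 = 2^9 * sqrt(2)
2^9 = 512, sqrt(2) ~ 1.4142136
PP ~ 512 * 1.4142136 = 724.0773632
Rounded to 2 decimals: 724.08

724.08


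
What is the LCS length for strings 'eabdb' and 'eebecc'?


DP table for LCS of 'eabdb' and 'eebecc':
       e  e  b  e  c  c
    0  0  0  0  0  0  0
  e 0  1  1  1  1  1  1
  a 0  1  1  1  1  1  1
  b 0  1  1  2  2  2  2
  d 0  1  1  2  2  2  2
  b 0  1  1  2  2  2  2
LCS: 'eb'
LCS length = 2

2


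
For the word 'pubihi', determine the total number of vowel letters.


Scanning each character of 'pubihi':
  Position 1: 'p' -> consonant (running count: 0)
  Position 2: 'u' -> vowel (running count: 1)
  Position 3: 'b' -> consonant (running count: 1)
  Position 4: 'i' -> vowel (running count: 2)
  Position 5: 'h' -> consonant (running count: 2)
  Position 6: 'i' -> vowel (running count: 3)
Total vowels: 3

3


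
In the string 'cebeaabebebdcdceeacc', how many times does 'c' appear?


Scanning 'cebeaabebebdcdceeacc' for 'c':
  Position 0: 'c' -> MATCH (count: 1)
  Position 12: 'c' -> MATCH (count: 2)
  Position 14: 'c' -> MATCH (count: 3)
  Position 18: 'c' -> MATCH (count: 4)
  Position 19: 'c' -> MATCH (count: 5)
Total occurrences of 'c': 5

5


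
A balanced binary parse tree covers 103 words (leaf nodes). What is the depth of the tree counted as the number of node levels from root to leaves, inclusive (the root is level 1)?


In a balanced binary tree with n leaves the deepest leaf is ceil(log2(n)) edges below the root,
so counting node levels inclusive of root and leaves gives ceil(log2(n)) + 1 levels.
log2(103) = 6.6865
ceil(6.6865) = 7
levels = 7 + 1 = 8

8


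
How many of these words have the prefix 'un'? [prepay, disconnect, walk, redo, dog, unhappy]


Checking each word for prefix 'un':
  'prepay' -> no (count: 0)
  'disconnect' -> no (count: 0)
  'walk' -> no (count: 0)
  'redo' -> no (count: 0)
  'dog' -> no (count: 0)
  'unhappy' -> YES, starts with 'un' (count: 1)
Total with prefix 'un': 1

1


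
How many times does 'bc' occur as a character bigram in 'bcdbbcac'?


Scanning 'bcdbbcac' for bigram 'bc':
  Position 0: 'bc' -> MATCH
  Position 1: 'cd' -> no
  Position 2: 'db' -> no
  Position 3: 'bb' -> no
  Position 4: 'bc' -> MATCH
  Position 5: 'ca' -> no
  Position 6: 'ac' -> no
Total matches: 2

2


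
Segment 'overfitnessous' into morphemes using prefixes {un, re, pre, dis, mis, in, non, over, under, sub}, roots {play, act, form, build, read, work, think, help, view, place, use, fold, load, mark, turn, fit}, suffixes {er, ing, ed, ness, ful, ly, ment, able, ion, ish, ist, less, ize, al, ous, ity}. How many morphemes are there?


Segmenting 'overfitnessous' against the inventory:
  'over' -> prefix (morpheme 1)
  'fit' -> root (morpheme 2)
  'ness' -> suffix (morpheme 3)
  'ous' -> suffix (morpheme 4)
Total morphemes: 4

4


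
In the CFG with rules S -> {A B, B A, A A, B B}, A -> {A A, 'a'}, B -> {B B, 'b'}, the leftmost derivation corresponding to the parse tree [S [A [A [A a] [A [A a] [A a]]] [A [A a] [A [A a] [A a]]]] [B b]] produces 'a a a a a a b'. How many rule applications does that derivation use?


Every bracketed nonterminal node [X ...] in the tree is produced by exactly one rule application.
Reading the tree off as a leftmost derivation:
  Step 1: S  =>  A B   (applied S -> A B)
  Step 2: A B  =>  A A B   (applied A -> A A)
  Step 3: A A B  =>  A A A B   (applied A -> A A)
  Step 4: A A A B  =>  a A A B   (applied A -> a)
  Step 5: a A A B  =>  a A A A B   (applied A -> A A)
  Step 6: a A A A B  =>  a a A A B   (applied A -> a)
  Step 7: a a A A B  =>  a a a A B   (applied A -> a)
  Step 8: a a a A B  =>  a a a A A B   (applied A -> A A)
  Step 9: a a a A A B  =>  a a a a A B   (applied A -> a)
  Step 10: a a a a A B  =>  a a a a A A B   (applied A -> A A)
  Step 11: a a a a A A B  =>  a a a a a A B   (applied A -> a)
  Step 12: a a a a a A B  =>  a a a a a a B   (applied A -> a)
  Step 13: a a a a a a B  =>  a a a a a a b   (applied B -> b)
Final yield: a a a a a a b
Total rewrite steps: 13

13


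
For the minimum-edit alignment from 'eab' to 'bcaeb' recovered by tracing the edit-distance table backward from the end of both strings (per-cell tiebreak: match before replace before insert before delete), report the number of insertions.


Edit distance = 3. Backtracking from cell (3, 5) with preference match > replace > insert > delete,
then listing the resulting alignment 'eab' -> 'bcaeb' left to right:
  Step 1: insert 'b' [insertion #1]
  Step 2: replace e->c
  Step 3: keep 'a'
  Step 4: insert 'e' [insertion #2]
  Step 5: keep 'b'
Total insertions: 2

2


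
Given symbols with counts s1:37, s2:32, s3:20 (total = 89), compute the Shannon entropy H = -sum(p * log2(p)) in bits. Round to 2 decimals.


Computing entropy H = -sum(p_i * log2(p_i)):
  s1: p = 37/89 = 0.4157, -p*log2(p) = 0.5264
  s2: p = 32/89 = 0.3596, -p*log2(p) = 0.5306
  s3: p = 20/89 = 0.2247, -p*log2(p) = 0.4840
H = sum of terms = 1.5410
Rounded to 2 decimals: 1.54

1.54


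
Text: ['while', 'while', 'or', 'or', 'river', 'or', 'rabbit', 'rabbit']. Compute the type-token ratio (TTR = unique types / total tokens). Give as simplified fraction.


Tokens: 8
Unique types: ('or', 'rabbit', 'river', 'while') = 4
TTR = 4/8
Simplify: divide both by 4 -> 1/2
TTR = 1/2

1/2


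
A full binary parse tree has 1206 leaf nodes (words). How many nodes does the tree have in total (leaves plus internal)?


Leaf nodes (terminals): 1206
Internal nodes = n - 1 = 1206 - 1 = 1205
Total = leaves + internal = 1206 + 1205 = 2411

2411


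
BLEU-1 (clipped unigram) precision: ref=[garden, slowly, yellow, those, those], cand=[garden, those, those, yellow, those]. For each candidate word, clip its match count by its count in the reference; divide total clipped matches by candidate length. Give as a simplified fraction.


Reference word counts: {'garden': 1, 'slowly': 1, 'those': 2, 'yellow': 1}
Checking each candidate word (with clipping):
  'garden' -> in reference (ref count 1, used 1/1) -> match (matches: 1)
  'those' -> in reference (ref count 2, used 1/2) -> match (matches: 2)
  'those' -> in reference (ref count 2, used 2/2) -> match (matches: 3)
  'yellow' -> in reference (ref count 1, used 1/1) -> match (matches: 4)
  'those' -> ref count 2 already used up (2/2) -> clipped, no match (matches: 4)
Clipped matches: 4, Candidate length: 5
Precision = 4/5

4/5


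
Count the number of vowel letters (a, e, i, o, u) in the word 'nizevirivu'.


Scanning each character of 'nizevirivu':
  Position 1: 'n' -> consonant (running count: 0)
  Position 2: 'i' -> vowel (running count: 1)
  Position 3: 'z' -> consonant (running count: 1)
  Position 4: 'e' -> vowel (running count: 2)
  Position 5: 'v' -> consonant (running count: 2)
  Position 6: 'i' -> vowel (running count: 3)
  Position 7: 'r' -> consonant (running count: 3)
  Position 8: 'i' -> vowel (running count: 4)
  Position 9: 'v' -> consonant (running count: 4)
  Position 10: 'u' -> vowel (running count: 5)
Total vowels: 5

5


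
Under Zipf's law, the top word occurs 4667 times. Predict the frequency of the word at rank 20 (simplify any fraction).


Zipf's law: freq(rank) = f1 / rank
f1 = 4667, rank = 20
freq = 4667 / 20
GCD(4667, 20) = 1
Simplified: 4667/20

4667/20


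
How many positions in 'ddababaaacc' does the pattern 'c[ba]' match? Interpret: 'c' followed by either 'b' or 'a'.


Pattern: c[ba] means 'c' followed by either 'b' or 'a'.
Scanning 'ddababaaacc' position-by-position:
  Pos 0: window 'dd' -> no
  Pos 1: window 'da' -> no
  Pos 2: window 'ab' -> no
  Pos 3: window 'ba' -> no
  Pos 4: window 'ab' -> no
  Pos 5: window 'ba' -> no
  Pos 6: window 'aa' -> no
  Pos 7: window 'aa' -> no
  Pos 8: window 'ac' -> no
  Pos 9: window 'cc' -> no
  Pos 10: window 'c' -> no
Total matches: 0

0


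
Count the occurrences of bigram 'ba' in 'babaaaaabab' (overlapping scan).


Scanning 'babaaaaabab' for bigram 'ba':
  Position 0: 'ba' -> MATCH
  Position 1: 'ab' -> no
  Position 2: 'ba' -> MATCH
  Position 3: 'aa' -> no
  Position 4: 'aa' -> no
  Position 5: 'aa' -> no
  Position 6: 'aa' -> no
  Position 7: 'ab' -> no
  Position 8: 'ba' -> MATCH
  Position 9: 'ab' -> no
Total matches: 3

3


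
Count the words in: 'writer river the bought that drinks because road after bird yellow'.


Counting words by splitting on spaces:
  Word 1: 'writer'
  Word 2: 'river'
  Word 3: 'the'
  Word 4: 'bought'
  Word 5: 'that'
  Word 6: 'drinks'
  Word 7: 'because'
  Word 8: 'road'
  Word 9: 'after'
  Word 10: 'bird'
  Word 11: 'yellow'
Total words: 11

11


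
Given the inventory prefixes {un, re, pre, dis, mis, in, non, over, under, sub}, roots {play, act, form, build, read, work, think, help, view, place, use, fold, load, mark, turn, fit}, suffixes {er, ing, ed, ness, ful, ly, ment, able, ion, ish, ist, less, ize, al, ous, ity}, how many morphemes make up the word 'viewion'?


Segmenting 'viewion' against the inventory:
  'view' -> root (morpheme 1)
  'ion' -> suffix (morpheme 2)
Total morphemes: 2

2


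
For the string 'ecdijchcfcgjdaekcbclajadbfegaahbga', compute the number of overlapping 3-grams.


String 'ecdijchcfcgjdaekcbclajadbfegaahbga' has length L = 34.
Number of overlapping n-grams = L - n + 1
Substituting: 34 - 3 + 1 = 32

32


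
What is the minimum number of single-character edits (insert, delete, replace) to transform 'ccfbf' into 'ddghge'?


Building DP table for s1='ccfbf' (len 5) and s2='ddghge' (len 6):
       d  d  g  h  g  e
    0  1  2  3  4  5  6
  c 1  1  2  3  4  5  6
  c 2  2  2  3  4  5  6
  f 3  3  3  3  4  5  6
  b 4  4  4  4  4  5  6
  f 5  5  5  5  5  5  6
Edit distance = dp[5][6] = 6

6


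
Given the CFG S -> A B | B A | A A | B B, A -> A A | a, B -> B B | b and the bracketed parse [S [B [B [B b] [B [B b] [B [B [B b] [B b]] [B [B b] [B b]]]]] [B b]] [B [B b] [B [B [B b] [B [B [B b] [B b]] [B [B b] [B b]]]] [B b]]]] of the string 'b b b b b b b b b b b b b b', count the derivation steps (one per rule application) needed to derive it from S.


Every bracketed nonterminal node [X ...] in the tree is produced by exactly one rule application.
Reading the tree off as a leftmost derivation:
  Step 1: S  =>  B B   (applied S -> B B)
  Step 2: B B  =>  B B B   (applied B -> B B)
  Step 3: B B B  =>  B B B B   (applied B -> B B)
  Step 4: B B B B  =>  b B B B   (applied B -> b)
  Step 5: b B B B  =>  b B B B B   (applied B -> B B)
  Step 6: b B B B B  =>  b b B B B   (applied B -> b)
  Step 7: b b B B B  =>  b b B B B B   (applied B -> B B)
  Step 8: b b B B B B  =>  b b B B B B B   (applied B -> B B)
  Step 9: b b B B B B B  =>  b b b B B B B   (applied B -> b)
  Step 10: b b b B B B B  =>  b b b b B B B   (applied B -> b)
  Step 11: b b b b B B B  =>  b b b b B B B B   (applied B -> B B)
  Step 12: b b b b B B B B  =>  b b b b b B B B   (applied B -> b)
  Step 13: b b b b b B B B  =>  b b b b b b B B   (applied B -> b)
  Step 14: b b b b b b B B  =>  b b b b b b b B   (applied B -> b)
  Step 15: b b b b b b b B  =>  b b b b b b b B B   (applied B -> B B)
  Step 16: b b b b b b b B B  =>  b b b b b b b b B   (applied B -> b)
  Step 17: b b b b b b b b B  =>  b b b b b b b b B B   (applied B -> B B)
  Step 18: b b b b b b b b B B  =>  b b b b b b b b B B B   (applied B -> B B)
  Step 19: b b b b b b b b B B B  =>  b b b b b b b b b B B   (applied B -> b)
  Step 20: b b b b b b b b b B B  =>  b b b b b b b b b B B B   (applied B -> B B)
  Step 21: b b b b b b b b b B B B  =>  b b b b b b b b b B B B B   (applied B -> B B)
  Step 22: b b b b b b b b b B B B B  =>  b b b b b b b b b b B B B   (applied B -> b)
  Step 23: b b b b b b b b b b B B B  =>  b b b b b b b b b b b B B   (applied B -> b)
  Step 24: b b b b b b b b b b b B B  =>  b b b b b b b b b b b B B B   (applied B -> B B)
  Step 25: b b b b b b b b b b b B B B  =>  b b b b b b b b b b b b B B   (applied B -> b)
  Step 26: b b b b b b b b b b b b B B  =>  b b b b b b b b b b b b b B   (applied B -> b)
  Step 27: b b b b b b b b b b b b b B  =>  b b b b b b b b b b b b b b   (applied B -> b)
Final yield: b b b b b b b b b b b b b b
Total rewrite steps: 27

27


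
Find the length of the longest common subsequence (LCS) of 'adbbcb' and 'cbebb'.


DP table for LCS of 'adbbcb' and 'cbebb':
       c  b  e  b  b
    0  0  0  0  0  0
  a 0  0  0  0  0  0
  d 0  0  0  0  0  0
  b 0  0  1  1  1  1
  b 0  0  1  1  2  2
  c 0  1  1  1  2  2
  b 0  1  2  2  2  3
LCS: 'bbb'
LCS length = 3

3


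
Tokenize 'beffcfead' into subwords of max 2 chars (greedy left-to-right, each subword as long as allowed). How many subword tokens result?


'beffcfead' has 9 characters.
Chunking with max size 2:
  Chunk 1: 'be' (positions 0-1)
  Chunk 2: 'ff' (positions 2-3)
  Chunk 3: 'cf' (positions 4-5)
  Chunk 4: 'ea' (positions 6-7)
  Chunk 5: 'd' (positions 8-8)
Total chunks: ceil(9 / 2) = 5

5


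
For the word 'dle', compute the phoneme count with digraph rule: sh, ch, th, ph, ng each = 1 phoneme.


Parsing 'dle' greedily, digraphs first:
  'd' -> consonant phoneme (phonemes so far: 1)
  'l' -> consonant phoneme (phonemes so far: 2)
  'e' -> vowel phoneme (phonemes so far: 3)
Total phonemes: 3

3


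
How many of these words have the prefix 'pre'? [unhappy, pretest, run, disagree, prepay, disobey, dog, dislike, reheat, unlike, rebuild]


Checking each word for prefix 'pre':
  'unhappy' -> no (count: 0)
  'pretest' -> YES, starts with 'pre' (count: 1)
  'run' -> no (count: 1)
  'disagree' -> no (count: 1)
  'prepay' -> YES, starts with 'pre' (count: 2)
  'disobey' -> no (count: 2)
  'dog' -> no (count: 2)
  'dislike' -> no (count: 2)
  'reheat' -> no (count: 2)
  'unlike' -> no (count: 2)
  'rebuild' -> no (count: 2)
Total with prefix 'pre': 2

2


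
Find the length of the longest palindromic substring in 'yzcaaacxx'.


Scanning 'yzcaaacxx' for palindromic substrings.
Substring at positions 2-6: 'caaac'.
Check: reverse('caaac') = 'caaac' -> palindrome confirmed.
Neighbouring characters ('z' / 'x') break symmetry, so it cannot extend further.
No longer palindromic substring exists; longest length = 5

5


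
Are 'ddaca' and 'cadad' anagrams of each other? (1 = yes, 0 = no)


Sort characters of 'ddaca': 'aacdd'
Sort characters of 'cadad': 'aacdd'
Sorted forms match -> they ARE anagrams
Result: 1

1


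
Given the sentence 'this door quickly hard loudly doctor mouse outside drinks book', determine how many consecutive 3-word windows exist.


Word trigrams from [10] words:
  Trigram 1: (this door quickly)
  Trigram 2: (door quickly hard)
  Trigram 3: (quickly hard loudly)
  Trigram 4: (hard loudly doctor)
  Trigram 5: (loudly doctor mouse)
  Trigram 6: (doctor mouse outside)
  Trigram 7: (mouse outside drinks)
  Trigram 8: (outside drinks book)
Total word trigrams: 10 - 2 = 8

8
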